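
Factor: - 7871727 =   -  3^1 * 23^1*114083^1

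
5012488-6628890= -1616402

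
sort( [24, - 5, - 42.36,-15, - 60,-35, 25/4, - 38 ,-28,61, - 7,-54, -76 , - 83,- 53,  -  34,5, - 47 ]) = [ - 83,- 76,-60, - 54  ,- 53,-47, - 42.36,-38, - 35, - 34, - 28, - 15, - 7, - 5, 5, 25/4, 24, 61 ] 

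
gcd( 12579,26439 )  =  21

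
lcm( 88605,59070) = 177210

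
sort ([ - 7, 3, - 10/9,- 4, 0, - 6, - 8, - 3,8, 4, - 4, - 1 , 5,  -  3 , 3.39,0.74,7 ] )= [-8, - 7, - 6, - 4, - 4,-3,  -  3,  -  10/9, - 1,0 , 0.74, 3 , 3.39,4,5,7,8]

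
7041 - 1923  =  5118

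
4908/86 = 2454/43 = 57.07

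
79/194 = 79/194=0.41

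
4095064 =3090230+1004834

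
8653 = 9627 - 974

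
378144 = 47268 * 8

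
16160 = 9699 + 6461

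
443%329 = 114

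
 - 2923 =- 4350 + 1427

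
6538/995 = 6+568/995= 6.57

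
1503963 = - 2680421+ 4184384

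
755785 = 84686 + 671099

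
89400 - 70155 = 19245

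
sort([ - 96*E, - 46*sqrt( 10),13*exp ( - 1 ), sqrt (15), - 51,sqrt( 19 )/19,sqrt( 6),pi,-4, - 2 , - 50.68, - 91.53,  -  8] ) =[ - 96*E, -46*sqrt( 10 ), - 91.53, - 51, - 50.68, - 8 , -4 ,  -  2, sqrt( 19) /19,sqrt( 6), pi,sqrt(15 ), 13*exp( - 1) ] 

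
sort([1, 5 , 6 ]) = [1,  5,  6] 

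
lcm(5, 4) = 20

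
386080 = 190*2032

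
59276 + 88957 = 148233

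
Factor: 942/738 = 157/123=3^(- 1 )*41^( - 1)  *157^1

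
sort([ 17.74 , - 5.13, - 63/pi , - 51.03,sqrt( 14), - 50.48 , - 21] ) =[ - 51.03, - 50.48, - 21 , - 63/pi, - 5.13,sqrt(14), 17.74 ]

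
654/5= 654/5= 130.80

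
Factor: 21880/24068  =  10/11 = 2^1*5^1*11^( -1)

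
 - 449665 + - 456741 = - 906406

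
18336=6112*3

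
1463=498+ 965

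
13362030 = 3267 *4090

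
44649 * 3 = 133947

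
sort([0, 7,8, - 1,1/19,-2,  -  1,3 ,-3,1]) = [ - 3  , - 2, - 1, - 1,0,1/19, 1,3,7,8] 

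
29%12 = 5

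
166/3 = 166/3 = 55.33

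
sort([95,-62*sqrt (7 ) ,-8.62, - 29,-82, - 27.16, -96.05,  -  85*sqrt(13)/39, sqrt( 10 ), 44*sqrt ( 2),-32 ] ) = [ - 62*sqrt( 7 ) , - 96.05, - 82, - 32,-29, - 27.16, - 8.62,-85 *sqrt( 13)/39, sqrt( 10),44 *sqrt( 2),95 ]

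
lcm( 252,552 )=11592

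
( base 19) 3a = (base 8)103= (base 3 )2111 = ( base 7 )124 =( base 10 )67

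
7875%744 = 435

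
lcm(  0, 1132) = 0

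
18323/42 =18323/42 = 436.26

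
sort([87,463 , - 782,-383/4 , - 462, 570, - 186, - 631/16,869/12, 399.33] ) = [  -  782, - 462, - 186, - 383/4, - 631/16,  869/12,  87,399.33,  463, 570]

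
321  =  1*321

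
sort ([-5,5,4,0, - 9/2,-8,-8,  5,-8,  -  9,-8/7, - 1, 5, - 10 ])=[ - 10, - 9,-8, - 8,-8, -5, -9/2, - 8/7, - 1, 0,4, 5,5, 5]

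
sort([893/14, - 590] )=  [ - 590, 893/14 ]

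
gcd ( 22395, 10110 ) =15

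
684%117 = 99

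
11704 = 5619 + 6085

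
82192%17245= 13212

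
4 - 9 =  - 5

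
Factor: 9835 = 5^1*7^1*281^1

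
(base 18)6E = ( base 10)122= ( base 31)3t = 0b1111010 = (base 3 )11112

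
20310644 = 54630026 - 34319382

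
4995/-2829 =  - 1665/943 = - 1.77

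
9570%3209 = 3152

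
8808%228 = 144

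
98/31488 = 49/15744 =0.00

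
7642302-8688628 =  - 1046326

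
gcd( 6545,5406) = 17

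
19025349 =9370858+9654491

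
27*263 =7101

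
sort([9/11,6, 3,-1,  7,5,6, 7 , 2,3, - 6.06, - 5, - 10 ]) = [-10,  -  6.06, -5,  -  1,9/11,2,3, 3,5,6,6 , 7,7]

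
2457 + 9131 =11588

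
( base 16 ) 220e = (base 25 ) dni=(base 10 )8718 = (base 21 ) JG3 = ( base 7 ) 34263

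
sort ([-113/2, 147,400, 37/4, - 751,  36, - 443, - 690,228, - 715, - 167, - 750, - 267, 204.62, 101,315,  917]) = [ - 751, - 750 , -715,-690,-443, - 267, - 167, - 113/2 , 37/4,36, 101,147, 204.62, 228,  315,400,917 ]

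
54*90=4860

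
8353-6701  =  1652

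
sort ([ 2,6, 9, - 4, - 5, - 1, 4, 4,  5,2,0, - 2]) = [-5, - 4, - 2, - 1, 0, 2 , 2,4, 4, 5,6,  9 ] 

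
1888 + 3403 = 5291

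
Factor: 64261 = 179^1*359^1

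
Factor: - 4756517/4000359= - 3^ ( - 1)* 11^( - 1 )*19^1*241^( - 1)*503^( - 1)*250343^1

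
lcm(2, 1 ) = 2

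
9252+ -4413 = 4839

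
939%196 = 155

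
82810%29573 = 23664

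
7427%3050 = 1327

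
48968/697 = 48968/697 = 70.26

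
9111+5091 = 14202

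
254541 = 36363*7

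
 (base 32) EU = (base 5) 3403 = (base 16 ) 1DE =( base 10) 478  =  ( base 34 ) E2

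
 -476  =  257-733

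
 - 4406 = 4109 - 8515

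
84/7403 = 84/7403 = 0.01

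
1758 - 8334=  - 6576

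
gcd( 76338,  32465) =1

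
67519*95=6414305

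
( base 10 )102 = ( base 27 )3L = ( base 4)1212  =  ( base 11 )93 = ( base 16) 66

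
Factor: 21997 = 21997^1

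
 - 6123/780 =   -  157/20 = - 7.85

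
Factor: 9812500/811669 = 2^2*  5^6*37^ ( - 1 )*157^1*21937^( - 1)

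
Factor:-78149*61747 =-4825466303 = - 7^1*17^1 * 4597^1*8821^1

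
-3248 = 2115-5363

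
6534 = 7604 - 1070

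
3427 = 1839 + 1588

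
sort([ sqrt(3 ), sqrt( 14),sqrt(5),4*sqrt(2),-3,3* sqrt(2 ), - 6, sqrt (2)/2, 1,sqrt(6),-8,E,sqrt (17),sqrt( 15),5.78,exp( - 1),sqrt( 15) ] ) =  [ - 8, - 6,-3, exp( - 1),sqrt( 2)/2,  1,  sqrt( 3), sqrt (5),sqrt(6),E,sqrt( 14), sqrt(15),sqrt( 15),sqrt (17), 3*sqrt(2),4*sqrt (2 ) , 5.78]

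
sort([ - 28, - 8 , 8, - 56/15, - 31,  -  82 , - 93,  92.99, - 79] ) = [ - 93, - 82,  -  79,-31, - 28, - 8, - 56/15,8 , 92.99 ]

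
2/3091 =2/3091 = 0.00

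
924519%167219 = 88424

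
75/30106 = 75/30106 = 0.00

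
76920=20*3846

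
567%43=8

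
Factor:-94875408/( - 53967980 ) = 23718852/13491995 = 2^2*3^3*5^( - 1 )*11^( - 1)*19^( - 1)*12911^( - 1)*219619^1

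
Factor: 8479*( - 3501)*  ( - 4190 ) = 2^1*3^2*5^1*61^1 * 139^1* 389^1*419^1 = 124380062010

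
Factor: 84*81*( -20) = -136080 = - 2^4 * 3^5*5^1*7^1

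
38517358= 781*49318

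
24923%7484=2471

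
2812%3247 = 2812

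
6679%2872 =935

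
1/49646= 1/49646=   0.00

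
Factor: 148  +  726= 2^1*19^1*23^1  =  874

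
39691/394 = 100 + 291/394  =  100.74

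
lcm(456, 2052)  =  4104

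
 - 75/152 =-1+ 77/152 = - 0.49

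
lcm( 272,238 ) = 1904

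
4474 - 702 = 3772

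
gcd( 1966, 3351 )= 1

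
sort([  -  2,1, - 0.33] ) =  [-2, - 0.33,1 ]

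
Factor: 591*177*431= 3^2*59^1*197^1*431^1 = 45085617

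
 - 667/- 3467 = 667/3467=0.19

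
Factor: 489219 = 3^1  *313^1*521^1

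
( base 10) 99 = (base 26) 3l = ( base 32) 33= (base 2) 1100011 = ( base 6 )243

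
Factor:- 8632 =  - 2^3*  13^1*83^1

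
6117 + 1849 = 7966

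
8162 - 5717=2445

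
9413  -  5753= 3660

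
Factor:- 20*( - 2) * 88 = 3520 = 2^6*5^1*11^1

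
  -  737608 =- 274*2692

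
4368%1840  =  688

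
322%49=28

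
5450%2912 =2538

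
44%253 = 44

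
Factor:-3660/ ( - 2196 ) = 5/3 = 3^ ( - 1)*5^1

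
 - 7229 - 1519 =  - 8748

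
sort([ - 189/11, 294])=[-189/11, 294] 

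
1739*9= 15651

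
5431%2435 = 561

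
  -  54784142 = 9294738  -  64078880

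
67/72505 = 67/72505  =  0.00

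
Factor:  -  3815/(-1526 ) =5/2 = 2^ ( - 1)  *5^1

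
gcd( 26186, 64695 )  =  1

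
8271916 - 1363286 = 6908630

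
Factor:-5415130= - 2^1*5^1*7^1*77359^1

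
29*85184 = 2470336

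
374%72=14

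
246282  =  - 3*(  -  82094 ) 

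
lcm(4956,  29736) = 29736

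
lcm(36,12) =36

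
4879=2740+2139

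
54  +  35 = 89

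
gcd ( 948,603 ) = 3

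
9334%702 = 208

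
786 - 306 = 480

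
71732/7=71732/7   =  10247.43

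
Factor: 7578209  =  17^1* 223^1*1999^1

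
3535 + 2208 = 5743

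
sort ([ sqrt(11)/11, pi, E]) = [ sqrt(11 ) /11  ,  E, pi] 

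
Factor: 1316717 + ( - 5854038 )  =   - 797^1*5693^1=-4537321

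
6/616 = 3/308 =0.01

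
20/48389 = 20/48389 = 0.00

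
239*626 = 149614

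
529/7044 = 529/7044 =0.08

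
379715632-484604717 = - 104889085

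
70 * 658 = 46060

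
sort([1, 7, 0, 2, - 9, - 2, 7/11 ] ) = [ - 9, - 2, 0,7/11, 1,2, 7]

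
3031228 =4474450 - 1443222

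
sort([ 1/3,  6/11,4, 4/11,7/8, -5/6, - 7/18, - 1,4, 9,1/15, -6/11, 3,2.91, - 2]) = [ - 2,-1, - 5/6,- 6/11, - 7/18,1/15, 1/3, 4/11 , 6/11,7/8, 2.91, 3, 4,4,9 ] 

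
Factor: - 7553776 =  - 2^4*472111^1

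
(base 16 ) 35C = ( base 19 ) 275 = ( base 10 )860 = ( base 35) OK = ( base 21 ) 1jk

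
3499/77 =45 + 34/77 = 45.44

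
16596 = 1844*9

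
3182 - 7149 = -3967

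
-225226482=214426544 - 439653026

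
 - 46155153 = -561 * 82273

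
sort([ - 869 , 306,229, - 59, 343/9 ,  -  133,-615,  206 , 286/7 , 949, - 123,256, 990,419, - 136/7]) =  [-869, - 615 ,-133,-123 , - 59, - 136/7 , 343/9,286/7, 206, 229, 256, 306, 419, 949, 990]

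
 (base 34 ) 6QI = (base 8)17236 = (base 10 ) 7838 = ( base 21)hg5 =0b1111010011110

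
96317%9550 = 817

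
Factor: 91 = 7^1 * 13^1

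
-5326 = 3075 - 8401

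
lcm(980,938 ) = 65660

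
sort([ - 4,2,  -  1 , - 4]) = [ - 4 ,-4, - 1,2] 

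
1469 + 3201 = 4670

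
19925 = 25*797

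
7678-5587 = 2091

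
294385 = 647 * 455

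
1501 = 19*79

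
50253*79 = 3969987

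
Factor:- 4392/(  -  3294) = 2^2*3^ (- 1)  =  4/3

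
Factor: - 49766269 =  - 7^1*7109467^1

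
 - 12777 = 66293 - 79070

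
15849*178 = 2821122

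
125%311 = 125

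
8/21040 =1/2630  =  0.00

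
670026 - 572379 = 97647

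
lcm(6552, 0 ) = 0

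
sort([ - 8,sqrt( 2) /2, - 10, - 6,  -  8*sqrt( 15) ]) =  [ - 8*sqrt( 15), -10, - 8,  -  6, sqrt ( 2 )/2 ]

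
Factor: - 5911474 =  - 2^1*2955737^1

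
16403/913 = 16403/913 = 17.97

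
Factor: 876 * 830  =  727080 = 2^3 *3^1*5^1 * 73^1*83^1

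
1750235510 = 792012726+958222784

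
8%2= 0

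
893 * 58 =51794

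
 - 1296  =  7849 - 9145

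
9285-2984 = 6301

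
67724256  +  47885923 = 115610179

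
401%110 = 71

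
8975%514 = 237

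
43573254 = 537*81142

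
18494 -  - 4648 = 23142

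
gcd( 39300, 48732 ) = 1572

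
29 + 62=91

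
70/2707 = 70/2707 = 0.03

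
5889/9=654 + 1/3 = 654.33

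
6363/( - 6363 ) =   -  1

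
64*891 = 57024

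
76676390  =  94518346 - 17841956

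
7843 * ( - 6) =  - 47058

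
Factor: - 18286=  - 2^1*41^1*223^1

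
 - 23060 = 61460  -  84520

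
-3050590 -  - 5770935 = 2720345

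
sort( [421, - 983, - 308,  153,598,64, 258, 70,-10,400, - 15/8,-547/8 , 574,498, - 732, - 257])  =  [ - 983, - 732, - 308,- 257,  -  547/8, - 10,  -  15/8,64,70,153,258, 400 , 421,498, 574, 598] 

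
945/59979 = 315/19993 = 0.02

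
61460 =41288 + 20172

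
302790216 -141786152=161004064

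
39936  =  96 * 416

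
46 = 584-538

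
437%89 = 81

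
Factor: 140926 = 2^1*31^1*2273^1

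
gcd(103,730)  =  1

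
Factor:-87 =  - 3^1 * 29^1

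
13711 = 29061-15350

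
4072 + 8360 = 12432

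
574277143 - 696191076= - 121913933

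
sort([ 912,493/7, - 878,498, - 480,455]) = [ - 878, - 480,493/7,455,498,912]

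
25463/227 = 25463/227 = 112.17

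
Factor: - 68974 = - 2^1*34487^1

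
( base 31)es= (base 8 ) 716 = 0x1ce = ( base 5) 3322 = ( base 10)462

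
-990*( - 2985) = 2955150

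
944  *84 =79296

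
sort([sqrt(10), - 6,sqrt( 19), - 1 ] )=[ - 6, - 1,sqrt ( 10),sqrt(19)]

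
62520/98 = 637 + 47/49 = 637.96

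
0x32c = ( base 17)2DD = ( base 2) 1100101100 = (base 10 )812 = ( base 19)24e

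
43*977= 42011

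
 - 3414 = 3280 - 6694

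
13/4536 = 13/4536  =  0.00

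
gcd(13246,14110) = 2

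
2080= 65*32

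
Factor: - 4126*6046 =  - 2^2*2063^1*3023^1  =  - 24945796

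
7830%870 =0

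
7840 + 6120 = 13960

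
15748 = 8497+7251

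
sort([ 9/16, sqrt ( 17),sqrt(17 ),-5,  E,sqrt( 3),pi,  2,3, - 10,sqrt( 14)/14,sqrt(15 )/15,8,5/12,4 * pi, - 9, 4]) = [ - 10, - 9,-5, sqrt(15)/15,sqrt(14 ) /14,5/12, 9/16, sqrt( 3), 2 , E,3,pi, 4,sqrt(17),sqrt(17 ),8 , 4*pi ]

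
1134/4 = 283 + 1/2=283.50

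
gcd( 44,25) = 1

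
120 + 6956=7076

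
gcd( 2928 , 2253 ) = 3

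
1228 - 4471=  - 3243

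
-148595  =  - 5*29719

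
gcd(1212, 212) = 4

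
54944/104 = 6868/13 = 528.31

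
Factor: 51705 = 3^3  *5^1*383^1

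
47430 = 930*51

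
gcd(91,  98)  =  7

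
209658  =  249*842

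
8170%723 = 217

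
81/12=6+3/4 = 6.75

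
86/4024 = 43/2012  =  0.02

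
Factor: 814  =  2^1*11^1*37^1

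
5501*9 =49509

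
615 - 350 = 265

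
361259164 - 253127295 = 108131869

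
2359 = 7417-5058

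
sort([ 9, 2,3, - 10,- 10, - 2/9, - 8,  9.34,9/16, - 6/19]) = [ -10, - 10 , - 8, - 6/19, - 2/9, 9/16, 2, 3, 9, 9.34]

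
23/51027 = 23/51027 = 0.00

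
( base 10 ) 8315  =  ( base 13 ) 3a28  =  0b10000001111011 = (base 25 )D7F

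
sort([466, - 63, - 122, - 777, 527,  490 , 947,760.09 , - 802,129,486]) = [ - 802,  -  777,-122 , - 63, 129,  466 , 486, 490,527,760.09,947 ]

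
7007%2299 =110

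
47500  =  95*500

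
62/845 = 62/845= 0.07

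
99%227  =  99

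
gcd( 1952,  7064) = 8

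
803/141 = 803/141 = 5.70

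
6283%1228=143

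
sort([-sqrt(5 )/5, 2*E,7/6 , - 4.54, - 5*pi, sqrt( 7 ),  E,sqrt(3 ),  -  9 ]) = [-5 * pi, - 9, - 4.54,-sqrt( 5 )/5,7/6, sqrt ( 3) , sqrt( 7),E , 2*E]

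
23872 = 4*5968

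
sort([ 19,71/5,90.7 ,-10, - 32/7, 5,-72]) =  [ - 72, - 10,-32/7,5, 71/5, 19,90.7]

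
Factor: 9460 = 2^2*5^1*11^1 * 43^1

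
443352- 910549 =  - 467197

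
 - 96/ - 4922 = 48/2461 = 0.02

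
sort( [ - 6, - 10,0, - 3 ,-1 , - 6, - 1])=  [ - 10, - 6, - 6, - 3, - 1, - 1, 0]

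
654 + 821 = 1475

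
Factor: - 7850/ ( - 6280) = 2^( - 2 )*5^1 = 5/4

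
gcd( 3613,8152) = 1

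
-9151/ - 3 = 9151/3 = 3050.33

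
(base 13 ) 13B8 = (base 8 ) 5447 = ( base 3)10220202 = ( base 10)2855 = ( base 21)69k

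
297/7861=297/7861=0.04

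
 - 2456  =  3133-5589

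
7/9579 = 7/9579 = 0.00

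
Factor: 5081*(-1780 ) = -9044180 = -2^2*5^1*89^1*5081^1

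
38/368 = 19/184 = 0.10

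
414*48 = 19872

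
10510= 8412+2098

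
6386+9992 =16378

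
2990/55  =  598/11 = 54.36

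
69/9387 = 23/3129 = 0.01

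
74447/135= 74447/135 =551.46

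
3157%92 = 29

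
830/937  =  830/937 = 0.89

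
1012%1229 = 1012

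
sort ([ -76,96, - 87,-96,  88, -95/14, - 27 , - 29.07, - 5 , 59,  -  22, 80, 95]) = [ - 96, - 87,-76, - 29.07, - 27, - 22, - 95/14, - 5, 59,80,88, 95,  96] 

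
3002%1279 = 444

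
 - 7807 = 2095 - 9902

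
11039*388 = 4283132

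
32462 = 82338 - 49876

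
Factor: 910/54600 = 1/60 = 2^( - 2 )*3^( - 1 )*5^(  -  1) 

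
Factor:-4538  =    -  2^1*2269^1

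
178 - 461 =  - 283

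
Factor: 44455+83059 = 127514 = 2^1*103^1*619^1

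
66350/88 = 33175/44 = 753.98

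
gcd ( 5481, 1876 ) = 7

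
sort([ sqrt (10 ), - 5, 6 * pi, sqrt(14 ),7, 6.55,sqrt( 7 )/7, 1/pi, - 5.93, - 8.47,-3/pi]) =[ -8.47 , - 5.93, - 5, - 3/pi,1/pi,  sqrt ( 7) /7,sqrt( 10 ), sqrt( 14 ) , 6.55,  7,  6*pi ] 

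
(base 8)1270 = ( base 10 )696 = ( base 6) 3120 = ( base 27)pl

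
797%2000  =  797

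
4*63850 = 255400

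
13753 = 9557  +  4196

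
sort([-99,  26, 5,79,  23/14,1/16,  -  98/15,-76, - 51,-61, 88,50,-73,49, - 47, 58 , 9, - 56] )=[  -  99,-76, - 73,  -  61,-56, - 51,-47,-98/15, 1/16,  23/14,5,9,26,49,50, 58,79,88]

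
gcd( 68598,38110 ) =7622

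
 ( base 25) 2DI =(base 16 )639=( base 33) 1f9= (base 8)3071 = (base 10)1593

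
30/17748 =5/2958 = 0.00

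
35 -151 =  - 116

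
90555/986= 91  +  829/986 = 91.84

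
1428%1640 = 1428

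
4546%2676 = 1870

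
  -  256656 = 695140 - 951796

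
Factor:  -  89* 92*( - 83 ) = 679604 = 2^2*23^1 * 83^1*89^1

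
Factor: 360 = 2^3*3^2*5^1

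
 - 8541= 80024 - 88565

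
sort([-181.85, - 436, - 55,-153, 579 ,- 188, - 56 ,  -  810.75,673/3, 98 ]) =[ - 810.75,  -  436, - 188, -181.85,  -  153, - 56 , -55, 98,673/3 , 579]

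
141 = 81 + 60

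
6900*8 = 55200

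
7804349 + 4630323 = 12434672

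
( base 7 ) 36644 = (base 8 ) 22563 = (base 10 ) 9587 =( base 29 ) BBH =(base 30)AJH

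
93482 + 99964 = 193446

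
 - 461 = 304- 765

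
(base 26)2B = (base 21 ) 30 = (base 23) 2H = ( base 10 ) 63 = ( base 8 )77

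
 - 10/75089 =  - 10/75089= - 0.00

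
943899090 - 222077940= 721821150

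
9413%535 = 318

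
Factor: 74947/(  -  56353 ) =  - 11^( - 1 )*47^( - 1 )*109^( - 1)*149^1*503^1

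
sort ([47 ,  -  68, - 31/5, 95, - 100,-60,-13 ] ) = [ - 100, -68 ,  -  60, - 13,  -  31/5, 47, 95]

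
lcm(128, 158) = 10112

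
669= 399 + 270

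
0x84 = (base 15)8c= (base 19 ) 6i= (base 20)6c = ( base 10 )132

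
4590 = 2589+2001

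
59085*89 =5258565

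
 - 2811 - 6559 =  - 9370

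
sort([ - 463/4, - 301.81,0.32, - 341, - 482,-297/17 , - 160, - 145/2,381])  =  [ - 482,-341, - 301.81,  -  160, -463/4, - 145/2 , - 297/17,0.32, 381]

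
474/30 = 79/5 = 15.80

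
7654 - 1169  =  6485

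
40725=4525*9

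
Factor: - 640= -2^7 * 5^1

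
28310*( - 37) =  - 1047470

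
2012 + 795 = 2807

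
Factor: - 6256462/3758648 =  - 2^( - 2)*89^( - 1)*499^1*5279^(- 1 )* 6269^1 = -  3128231/1879324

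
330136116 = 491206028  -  161069912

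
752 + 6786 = 7538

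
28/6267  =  28/6267 =0.00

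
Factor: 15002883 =3^2*7^1*238141^1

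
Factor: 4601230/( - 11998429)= - 2^1*5^1*19^1*61^1*191^(  -  1) *397^1*62819^( - 1)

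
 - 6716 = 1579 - 8295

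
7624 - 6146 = 1478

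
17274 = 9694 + 7580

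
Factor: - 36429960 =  - 2^3 * 3^1*5^1*7^1*31^1*1399^1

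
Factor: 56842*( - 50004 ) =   -  2^3*3^3*97^1*293^1*463^1 = - 2842327368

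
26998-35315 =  - 8317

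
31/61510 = 31/61510= 0.00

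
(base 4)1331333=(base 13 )3893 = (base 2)1111101111111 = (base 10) 8063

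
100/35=20/7 = 2.86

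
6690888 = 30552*219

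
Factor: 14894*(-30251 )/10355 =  - 2^1*5^(-1)*11^1*13^2*19^( - 1)*109^( - 1) *179^1*677^1 = - 450558394/10355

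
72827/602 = 120 + 587/602=120.98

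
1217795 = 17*71635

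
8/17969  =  8/17969 = 0.00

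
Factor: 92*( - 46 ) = -4232=- 2^3 *23^2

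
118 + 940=1058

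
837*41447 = 34691139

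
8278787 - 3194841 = 5083946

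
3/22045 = 3/22045  =  0.00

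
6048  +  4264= 10312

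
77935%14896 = 3455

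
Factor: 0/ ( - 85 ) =0 = 0^1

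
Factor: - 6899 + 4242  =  -2657 = - 2657^1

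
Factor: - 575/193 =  - 5^2*23^1* 193^(- 1 )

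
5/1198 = 5/1198 = 0.00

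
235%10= 5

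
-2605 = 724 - 3329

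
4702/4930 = 2351/2465 = 0.95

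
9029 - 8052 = 977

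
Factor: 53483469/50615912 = 2^( - 3)*3^1*13^1*173^1*397^( - 1 ) * 7927^1 *15937^( - 1)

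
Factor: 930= 2^1* 3^1*5^1*31^1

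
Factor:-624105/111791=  - 3^4 * 5^1*23^1*67^1*111791^ ( - 1 )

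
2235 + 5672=7907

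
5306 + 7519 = 12825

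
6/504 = 1/84 = 0.01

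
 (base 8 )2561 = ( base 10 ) 1393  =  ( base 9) 1817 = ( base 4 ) 111301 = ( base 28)1LL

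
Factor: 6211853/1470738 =2^( - 1)*3^( - 1)*17^( - 1)*14419^( - 1)*6211853^1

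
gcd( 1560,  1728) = 24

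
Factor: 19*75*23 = 32775=3^1 * 5^2*19^1*23^1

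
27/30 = 9/10 = 0.90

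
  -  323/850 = -1+31/50 = -0.38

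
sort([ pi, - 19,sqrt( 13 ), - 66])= [-66, - 19, pi,sqrt (13) ] 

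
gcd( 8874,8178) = 174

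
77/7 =11 =11.00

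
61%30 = 1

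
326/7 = 46 + 4/7 = 46.57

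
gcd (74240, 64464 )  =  16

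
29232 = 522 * 56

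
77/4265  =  77/4265 = 0.02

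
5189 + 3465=8654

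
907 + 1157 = 2064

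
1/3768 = 1/3768 = 0.00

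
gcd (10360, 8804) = 4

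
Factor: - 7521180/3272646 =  - 2^1*5^1*13^( - 1 )*41957^(  -  1)*125353^1 = - 1253530/545441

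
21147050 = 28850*733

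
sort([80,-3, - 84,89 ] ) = [ - 84 , - 3, 80,89 ]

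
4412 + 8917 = 13329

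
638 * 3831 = 2444178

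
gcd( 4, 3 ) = 1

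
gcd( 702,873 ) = 9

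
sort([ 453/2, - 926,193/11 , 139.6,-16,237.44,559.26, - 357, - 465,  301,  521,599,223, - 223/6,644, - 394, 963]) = [-926, -465,- 394,- 357, -223/6 , - 16,193/11,139.6,223,453/2,237.44,301, 521,559.26,599,644, 963 ] 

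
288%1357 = 288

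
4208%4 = 0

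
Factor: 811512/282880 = 2^( - 5 )*3^3 * 5^ (-1)*17^1 = 459/160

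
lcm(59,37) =2183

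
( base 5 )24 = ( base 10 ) 14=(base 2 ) 1110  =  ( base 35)E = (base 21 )e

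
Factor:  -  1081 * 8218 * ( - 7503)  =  2^1 *3^1 * 7^1*23^1 * 41^1*47^1*61^1 * 587^1 = 66654085974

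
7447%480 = 247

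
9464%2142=896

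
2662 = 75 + 2587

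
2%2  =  0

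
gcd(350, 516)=2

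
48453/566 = 48453/566 = 85.61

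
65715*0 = 0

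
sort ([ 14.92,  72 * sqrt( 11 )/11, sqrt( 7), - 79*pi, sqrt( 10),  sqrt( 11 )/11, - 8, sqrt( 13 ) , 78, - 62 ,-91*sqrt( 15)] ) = [ - 91*sqrt(15), - 79*pi, - 62,- 8,  sqrt(11 ) /11,sqrt( 7),sqrt ( 10 ), sqrt (13 ),14.92,72*sqrt (11)/11, 78 ] 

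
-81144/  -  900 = 90 + 4/25 = 90.16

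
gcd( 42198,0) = 42198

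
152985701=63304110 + 89681591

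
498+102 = 600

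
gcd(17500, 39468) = 4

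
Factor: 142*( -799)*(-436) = 2^3*17^1*47^1*71^1*109^1 = 49467688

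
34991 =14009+20982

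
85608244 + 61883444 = 147491688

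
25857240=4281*6040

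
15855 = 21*755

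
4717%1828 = 1061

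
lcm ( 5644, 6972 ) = 118524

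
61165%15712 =14029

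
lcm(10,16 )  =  80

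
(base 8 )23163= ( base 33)919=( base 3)111111120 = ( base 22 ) K79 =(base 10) 9843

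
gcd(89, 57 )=1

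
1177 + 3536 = 4713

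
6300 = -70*( - 90)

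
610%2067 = 610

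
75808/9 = 75808/9 = 8423.11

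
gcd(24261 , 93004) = 1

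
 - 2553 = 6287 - 8840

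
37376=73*512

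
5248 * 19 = 99712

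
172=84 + 88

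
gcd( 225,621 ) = 9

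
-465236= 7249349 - 7714585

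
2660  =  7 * 380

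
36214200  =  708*51150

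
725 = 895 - 170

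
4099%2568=1531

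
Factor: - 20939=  - 20939^1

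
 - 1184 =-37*32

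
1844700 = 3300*559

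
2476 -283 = 2193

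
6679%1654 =63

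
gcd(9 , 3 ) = 3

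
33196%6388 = 1256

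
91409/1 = 91409 = 91409.00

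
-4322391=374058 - 4696449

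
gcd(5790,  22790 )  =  10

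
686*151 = 103586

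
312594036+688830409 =1001424445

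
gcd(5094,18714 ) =6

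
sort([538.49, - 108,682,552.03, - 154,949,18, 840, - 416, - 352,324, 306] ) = [ - 416, -352,  -  154, -108, 18, 306, 324 , 538.49,552.03,682, 840,  949 ] 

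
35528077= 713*49829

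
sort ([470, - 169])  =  [ - 169,  470]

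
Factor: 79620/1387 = 2^2 *3^1*5^1*19^( - 1 )*73^( - 1)*1327^1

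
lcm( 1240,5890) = 23560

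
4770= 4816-46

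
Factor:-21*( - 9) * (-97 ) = - 18333 =-  3^3*7^1 *97^1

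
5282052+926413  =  6208465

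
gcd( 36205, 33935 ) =5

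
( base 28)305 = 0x935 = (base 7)6605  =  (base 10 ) 2357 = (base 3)10020022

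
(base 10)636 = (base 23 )14F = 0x27c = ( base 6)2540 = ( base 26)oc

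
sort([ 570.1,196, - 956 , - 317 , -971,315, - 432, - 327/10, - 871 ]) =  [ - 971, - 956, - 871, - 432, - 317, - 327/10,196,315,570.1 ] 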